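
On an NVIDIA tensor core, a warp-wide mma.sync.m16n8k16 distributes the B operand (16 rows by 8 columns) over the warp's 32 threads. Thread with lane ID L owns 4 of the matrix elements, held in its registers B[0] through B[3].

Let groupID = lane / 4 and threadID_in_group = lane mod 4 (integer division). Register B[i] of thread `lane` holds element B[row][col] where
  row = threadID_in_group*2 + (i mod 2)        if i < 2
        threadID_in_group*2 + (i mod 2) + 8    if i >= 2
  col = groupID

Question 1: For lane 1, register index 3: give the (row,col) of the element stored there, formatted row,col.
lane 1→1/4=0, 1 mod 4=1
i=3  r:2·1+1+8→11  c:0

11,0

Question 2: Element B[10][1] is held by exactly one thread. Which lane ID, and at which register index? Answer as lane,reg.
5,2

c=1⇒gr=1  r=10⇒Rb=1,th=1,odd=0
L=1*4+1=5  i=1*2+0=2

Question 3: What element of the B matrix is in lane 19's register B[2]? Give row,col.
14,4

19: grp=4,tig=3
[2] (3*2+0+8,4) = (14,4)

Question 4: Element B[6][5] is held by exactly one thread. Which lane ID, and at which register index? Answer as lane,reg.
23,0

c: 5->gid=5  r: 6->r8=0,tid=3,i&1=0
L=5*4+3=23  i=0*2+0=0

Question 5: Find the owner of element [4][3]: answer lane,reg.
14,0

c:3=>grp=3  r:4=>rB=0,tig=2,lo=0
L=3*4+2=14  i=0*2+0=0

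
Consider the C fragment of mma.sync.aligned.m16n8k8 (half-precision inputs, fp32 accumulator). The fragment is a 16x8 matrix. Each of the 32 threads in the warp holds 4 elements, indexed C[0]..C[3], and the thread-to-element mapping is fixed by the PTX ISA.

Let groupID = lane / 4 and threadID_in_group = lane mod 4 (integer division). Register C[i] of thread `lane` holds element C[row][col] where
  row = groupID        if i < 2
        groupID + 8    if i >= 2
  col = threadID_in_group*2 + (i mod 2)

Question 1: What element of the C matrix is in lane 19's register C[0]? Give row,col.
19: g=4,t=3
[0] (4+0,3*2+0) = (4,6)

4,6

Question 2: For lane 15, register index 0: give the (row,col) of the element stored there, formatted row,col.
3,6

lane 15: gid=3 (15/4), tid=3 (15%4)
i=0: r=3+0=3, c=3*2+0=6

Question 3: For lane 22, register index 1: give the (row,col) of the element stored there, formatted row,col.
5,5

lane 22: gr=5 (22/4), th=2 (22%4)
i=1: r=5+0=5, c=2*2+1=5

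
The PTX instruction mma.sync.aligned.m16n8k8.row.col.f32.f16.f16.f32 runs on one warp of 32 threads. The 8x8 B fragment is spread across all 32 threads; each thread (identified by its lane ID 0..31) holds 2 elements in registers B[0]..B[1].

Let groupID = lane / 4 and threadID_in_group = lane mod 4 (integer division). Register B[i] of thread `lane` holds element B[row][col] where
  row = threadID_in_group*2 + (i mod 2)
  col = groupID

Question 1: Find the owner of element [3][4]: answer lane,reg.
17,1

c=4->g=4  r=3->t=1,b0=1
L=4*4+1=17  i=1=1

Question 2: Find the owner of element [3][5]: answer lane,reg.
c=5⇒gr=5  r=3⇒th=1,odd=1
L=5*4+1=21  i=1=1

21,1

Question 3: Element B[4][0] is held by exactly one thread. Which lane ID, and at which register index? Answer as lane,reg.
2,0

c=0->g=0  r=4->t=2,b0=0
L=0*4+2=2  i=0=0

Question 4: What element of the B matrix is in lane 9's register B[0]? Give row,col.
2,2

9: g=2,t=1
[0] (1*2+0,2) = (2,2)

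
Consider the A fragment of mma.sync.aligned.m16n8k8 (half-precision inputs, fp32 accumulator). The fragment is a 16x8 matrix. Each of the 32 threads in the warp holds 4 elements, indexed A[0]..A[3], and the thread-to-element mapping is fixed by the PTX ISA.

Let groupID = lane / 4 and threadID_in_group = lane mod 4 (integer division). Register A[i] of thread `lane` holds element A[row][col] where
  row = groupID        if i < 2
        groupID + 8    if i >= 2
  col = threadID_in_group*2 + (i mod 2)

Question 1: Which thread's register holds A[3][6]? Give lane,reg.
r=3->g=3,rb=0  c=6->t=3,b0=0
L=3*4+3=15  i=0*2+0=0

15,0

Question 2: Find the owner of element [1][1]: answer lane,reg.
4,1

r=1->g=1,rb=0  c=1->t=0,b0=1
L=1*4+0=4  i=0*2+1=1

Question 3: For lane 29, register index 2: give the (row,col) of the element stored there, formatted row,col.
15,2

lane 29→29/4=7, 29 mod 4=1
i=2  r:7+8→15  c:2·1+0→2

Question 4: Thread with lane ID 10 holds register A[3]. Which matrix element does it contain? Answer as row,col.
10,5

lane 10→10/4=2, 10 mod 4=2
i=3  r:2+8→10  c:2·2+1→5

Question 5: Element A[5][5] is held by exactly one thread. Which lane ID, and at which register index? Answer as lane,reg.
22,1

r=5⇒gr=5,Rb=0  c=5⇒th=2,odd=1
L=5*4+2=22  i=0*2+1=1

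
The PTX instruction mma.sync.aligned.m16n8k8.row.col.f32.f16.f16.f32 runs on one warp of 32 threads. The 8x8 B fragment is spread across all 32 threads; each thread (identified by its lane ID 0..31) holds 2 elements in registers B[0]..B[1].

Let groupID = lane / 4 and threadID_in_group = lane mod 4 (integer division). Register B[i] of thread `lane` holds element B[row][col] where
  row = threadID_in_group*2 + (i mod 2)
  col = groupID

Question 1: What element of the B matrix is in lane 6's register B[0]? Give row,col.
lane 6→6/4=1, 6 mod 4=2
i=0  r:2·2+0→4  c:1

4,1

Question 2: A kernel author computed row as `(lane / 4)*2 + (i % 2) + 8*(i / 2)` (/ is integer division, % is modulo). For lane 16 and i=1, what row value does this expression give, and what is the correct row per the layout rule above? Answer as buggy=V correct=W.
buggy=9 correct=1

`(lane / 4)*2 + (i % 2) + 8*(i / 2)`[16,1]⇒9
lane 16: gr=4 (16/4), th=0 (16%4)
i=1: r=0*2+1=1, c=gr=4
row: 9 vs 1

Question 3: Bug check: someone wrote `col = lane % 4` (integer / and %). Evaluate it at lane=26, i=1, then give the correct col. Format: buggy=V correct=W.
buggy=2 correct=6

`lane % 4`[26,1]→2
lane 26: G=6 (26/4), T=2 (26%4)
i=1: r=2*2+1=5, c=G=6
col: 2 vs 6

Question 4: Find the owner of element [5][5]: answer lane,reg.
c=5->g=5  r=5->t=2,b0=1
L=5*4+2=22  i=1=1

22,1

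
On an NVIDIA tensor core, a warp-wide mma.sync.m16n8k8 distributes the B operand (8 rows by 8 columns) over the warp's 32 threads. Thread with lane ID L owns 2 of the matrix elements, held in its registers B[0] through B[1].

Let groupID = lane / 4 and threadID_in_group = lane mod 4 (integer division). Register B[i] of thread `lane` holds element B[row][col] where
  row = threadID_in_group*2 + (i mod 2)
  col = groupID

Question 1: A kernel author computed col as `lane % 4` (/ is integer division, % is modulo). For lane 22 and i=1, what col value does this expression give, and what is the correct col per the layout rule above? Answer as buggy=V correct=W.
buggy=2 correct=5

`lane % 4`[22,1]->2
22: gid=5,tid=2
[1] (2*2+1,5) = (5,5)
col: 2 vs 5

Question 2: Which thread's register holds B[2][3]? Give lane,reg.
c=3⇒gr=3  r=2⇒th=1,odd=0
L=3*4+1=13  i=0=0

13,0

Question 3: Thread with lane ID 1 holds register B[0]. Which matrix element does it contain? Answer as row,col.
2,0

1: g=0,t=1
[0] (1*2+0,0) = (2,0)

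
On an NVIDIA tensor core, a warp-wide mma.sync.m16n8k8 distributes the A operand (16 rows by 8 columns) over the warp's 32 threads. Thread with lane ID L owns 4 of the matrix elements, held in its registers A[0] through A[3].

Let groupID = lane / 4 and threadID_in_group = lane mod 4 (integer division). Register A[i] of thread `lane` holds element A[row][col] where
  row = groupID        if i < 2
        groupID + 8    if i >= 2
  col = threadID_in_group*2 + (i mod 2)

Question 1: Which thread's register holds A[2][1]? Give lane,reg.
r=2→G=2,rhi=0  c=1→T=0,p=1
L=2*4+0=8  i=0*2+1=1

8,1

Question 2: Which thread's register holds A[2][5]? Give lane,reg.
10,1

r=2⇒gr=2,Rb=0  c=5⇒th=2,odd=1
L=2*4+2=10  i=0*2+1=1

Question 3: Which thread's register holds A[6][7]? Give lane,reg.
r: 6->gid=6,r8=0  c: 7->tid=3,i&1=1
L=6*4+3=27  i=0*2+1=1

27,1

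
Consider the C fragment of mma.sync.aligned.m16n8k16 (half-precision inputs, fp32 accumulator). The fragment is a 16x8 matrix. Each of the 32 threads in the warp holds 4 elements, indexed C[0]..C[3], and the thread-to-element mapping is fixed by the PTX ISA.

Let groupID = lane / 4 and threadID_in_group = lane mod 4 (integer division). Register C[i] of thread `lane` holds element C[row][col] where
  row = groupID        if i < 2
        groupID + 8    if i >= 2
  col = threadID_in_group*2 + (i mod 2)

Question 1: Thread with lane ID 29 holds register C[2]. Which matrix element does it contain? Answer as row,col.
15,2

L=29→G=29>>2=7, T=29&3=1
[2]→row 7+8=15  col 1·2+0=2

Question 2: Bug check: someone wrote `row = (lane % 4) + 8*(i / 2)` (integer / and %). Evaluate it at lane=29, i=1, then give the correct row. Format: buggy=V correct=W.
buggy=1 correct=7

`(lane % 4) + 8*(i / 2)`[29,1]→1
lane 29→29/4=7, 29 mod 4=1
i=1  r:7+0→7  c:2·1+1→3
row: 1 vs 7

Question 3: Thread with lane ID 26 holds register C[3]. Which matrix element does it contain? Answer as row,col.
lane 26: g=6 (26/4), t=2 (26%4)
i=3: r=6+8=14, c=2*2+1=5

14,5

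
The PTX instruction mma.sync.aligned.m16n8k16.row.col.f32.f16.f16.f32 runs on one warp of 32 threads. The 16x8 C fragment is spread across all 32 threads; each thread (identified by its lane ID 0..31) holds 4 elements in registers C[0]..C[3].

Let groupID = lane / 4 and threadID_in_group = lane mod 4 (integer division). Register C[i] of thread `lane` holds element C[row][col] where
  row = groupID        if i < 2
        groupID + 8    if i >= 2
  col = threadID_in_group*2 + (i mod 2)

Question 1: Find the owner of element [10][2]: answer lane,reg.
r=10→G=2,rhi=1  c=2→T=1,p=0
L=2*4+1=9  i=1*2+0=2

9,2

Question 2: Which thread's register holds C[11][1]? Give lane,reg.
r:11=>grp=3,rB=1  c:1=>tig=0,lo=1
L=3*4+0=12  i=1*2+1=3

12,3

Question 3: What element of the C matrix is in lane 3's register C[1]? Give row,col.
0,7

3: gid=0,tid=3
[1] (0+0,3*2+1) = (0,7)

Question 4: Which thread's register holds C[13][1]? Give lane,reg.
20,3

r:13=>grp=5,rB=1  c:1=>tig=0,lo=1
L=5*4+0=20  i=1*2+1=3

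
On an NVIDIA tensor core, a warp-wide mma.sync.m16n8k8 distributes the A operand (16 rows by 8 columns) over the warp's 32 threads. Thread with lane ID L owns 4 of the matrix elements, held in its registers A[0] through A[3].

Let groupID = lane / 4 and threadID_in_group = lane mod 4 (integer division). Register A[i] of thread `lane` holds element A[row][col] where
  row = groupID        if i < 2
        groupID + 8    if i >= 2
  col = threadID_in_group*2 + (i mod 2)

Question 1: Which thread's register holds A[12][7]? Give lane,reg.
19,3

r:12=>grp=4,rB=1  c:7=>tig=3,lo=1
L=4*4+3=19  i=1*2+1=3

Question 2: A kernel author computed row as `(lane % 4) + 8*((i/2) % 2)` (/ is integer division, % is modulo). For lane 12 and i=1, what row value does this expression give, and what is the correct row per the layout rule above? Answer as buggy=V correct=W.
`(lane % 4) + 8*((i/2) % 2)`[12,1]⇒0
lane 12: gr=3 (12/4), th=0 (12%4)
i=1: r=3+0=3, c=0*2+1=1
row: 0 vs 3

buggy=0 correct=3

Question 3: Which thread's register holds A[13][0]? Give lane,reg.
20,2

r:13=>grp=5,rB=1  c:0=>tig=0,lo=0
L=5*4+0=20  i=1*2+0=2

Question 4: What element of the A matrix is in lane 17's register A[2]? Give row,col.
17: grp=4,tig=1
[2] (4+8,1*2+0) = (12,2)

12,2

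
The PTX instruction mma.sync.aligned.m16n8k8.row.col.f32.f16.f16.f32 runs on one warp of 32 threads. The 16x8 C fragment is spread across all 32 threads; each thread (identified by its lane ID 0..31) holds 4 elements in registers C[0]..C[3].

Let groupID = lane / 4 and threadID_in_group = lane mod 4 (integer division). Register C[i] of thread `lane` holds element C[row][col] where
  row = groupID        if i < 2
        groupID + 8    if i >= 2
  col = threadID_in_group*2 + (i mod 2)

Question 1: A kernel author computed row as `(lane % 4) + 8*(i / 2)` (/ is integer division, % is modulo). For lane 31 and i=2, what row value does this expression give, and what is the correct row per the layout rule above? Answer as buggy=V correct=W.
buggy=11 correct=15

`(lane % 4) + 8*(i / 2)`[31,2]->11
lane 31->31/4=7, 31 mod 4=3
i=2  r:7+8->15  c:2·3+0->6
row: 11 vs 15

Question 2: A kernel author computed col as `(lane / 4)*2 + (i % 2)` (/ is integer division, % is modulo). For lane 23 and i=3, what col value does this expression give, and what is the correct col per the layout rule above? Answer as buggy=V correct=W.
buggy=11 correct=7

`(lane / 4)*2 + (i % 2)`[23,3]→11
L=23→G=23>>2=5, T=23&3=3
[3]→row 5+8=13  col 3·2+1=7
col: 11 vs 7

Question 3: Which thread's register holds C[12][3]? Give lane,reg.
17,3

r:12=>grp=4,rB=1  c:3=>tig=1,lo=1
L=4*4+1=17  i=1*2+1=3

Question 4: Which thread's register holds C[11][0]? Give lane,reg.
12,2

r: 11->gid=3,r8=1  c: 0->tid=0,i&1=0
L=3*4+0=12  i=1*2+0=2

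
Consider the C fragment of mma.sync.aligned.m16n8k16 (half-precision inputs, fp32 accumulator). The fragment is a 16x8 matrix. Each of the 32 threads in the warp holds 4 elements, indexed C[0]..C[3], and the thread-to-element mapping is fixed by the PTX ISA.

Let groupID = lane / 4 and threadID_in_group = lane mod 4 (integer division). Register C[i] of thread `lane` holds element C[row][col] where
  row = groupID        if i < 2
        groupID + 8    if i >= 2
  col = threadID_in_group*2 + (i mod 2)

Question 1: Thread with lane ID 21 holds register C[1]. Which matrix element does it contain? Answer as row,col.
L=21->gid=21>>2=5, tid=21&3=1
[1]->row 5+0=5  col 1·2+1=3

5,3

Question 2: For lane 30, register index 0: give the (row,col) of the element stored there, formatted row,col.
lane 30: g=7 (30/4), t=2 (30%4)
i=0: r=7+0=7, c=2*2+0=4

7,4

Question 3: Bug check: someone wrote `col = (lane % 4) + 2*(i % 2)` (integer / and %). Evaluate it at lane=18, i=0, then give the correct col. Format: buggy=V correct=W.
`(lane % 4) + 2*(i % 2)`[18,0]=>2
L=18=>grp=18>>2=4, tig=18&3=2
[0]=>row 4+0=4  col 2·2+0=4
col: 2 vs 4

buggy=2 correct=4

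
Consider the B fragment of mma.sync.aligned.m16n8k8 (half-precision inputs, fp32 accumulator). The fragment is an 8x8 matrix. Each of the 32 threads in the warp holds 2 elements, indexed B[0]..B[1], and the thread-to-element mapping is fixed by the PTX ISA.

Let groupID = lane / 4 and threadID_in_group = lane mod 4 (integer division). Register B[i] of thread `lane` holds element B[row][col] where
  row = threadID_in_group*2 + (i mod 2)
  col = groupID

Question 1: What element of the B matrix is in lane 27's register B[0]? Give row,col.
L=27⇒gr=27>>2=6, th=27&3=3
[0]⇒row 3·2+0=6  col gr=6

6,6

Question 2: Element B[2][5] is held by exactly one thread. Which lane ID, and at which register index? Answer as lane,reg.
c: 5->gid=5  r: 2->tid=1,i&1=0
L=5*4+1=21  i=0=0

21,0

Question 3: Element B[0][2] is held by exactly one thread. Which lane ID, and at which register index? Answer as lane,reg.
8,0

c=2→G=2  r=0→T=0,p=0
L=2*4+0=8  i=0=0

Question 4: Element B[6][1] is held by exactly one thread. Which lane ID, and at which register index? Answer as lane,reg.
7,0

c:1=>grp=1  r:6=>tig=3,lo=0
L=1*4+3=7  i=0=0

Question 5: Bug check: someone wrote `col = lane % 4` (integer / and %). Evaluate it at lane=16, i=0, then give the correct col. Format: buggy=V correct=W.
buggy=0 correct=4

`lane % 4`[16,0]->0
lane 16->16/4=4, 16 mod 4=0
i=0  r:2·0+0->0  c:4
col: 0 vs 4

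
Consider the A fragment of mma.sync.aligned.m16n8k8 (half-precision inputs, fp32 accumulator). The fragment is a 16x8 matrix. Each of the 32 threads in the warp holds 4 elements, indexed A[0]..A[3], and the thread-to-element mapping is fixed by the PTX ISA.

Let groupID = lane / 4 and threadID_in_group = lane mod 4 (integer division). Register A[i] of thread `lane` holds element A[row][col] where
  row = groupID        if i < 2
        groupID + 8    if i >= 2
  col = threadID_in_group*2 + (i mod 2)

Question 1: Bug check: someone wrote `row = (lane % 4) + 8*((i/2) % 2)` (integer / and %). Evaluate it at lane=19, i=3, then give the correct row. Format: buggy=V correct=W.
buggy=11 correct=12

`(lane % 4) + 8*((i/2) % 2)`[19,3]→11
19: G=4,T=3
[3] (4+8,3*2+1) = (12,7)
row: 11 vs 12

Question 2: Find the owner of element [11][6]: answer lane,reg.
15,2

r=11->g=3,rb=1  c=6->t=3,b0=0
L=3*4+3=15  i=1*2+0=2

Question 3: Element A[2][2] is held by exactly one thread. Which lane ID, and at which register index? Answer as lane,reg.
9,0

r: 2->gid=2,r8=0  c: 2->tid=1,i&1=0
L=2*4+1=9  i=0*2+0=0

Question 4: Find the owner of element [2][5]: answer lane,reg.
r=2->g=2,rb=0  c=5->t=2,b0=1
L=2*4+2=10  i=0*2+1=1

10,1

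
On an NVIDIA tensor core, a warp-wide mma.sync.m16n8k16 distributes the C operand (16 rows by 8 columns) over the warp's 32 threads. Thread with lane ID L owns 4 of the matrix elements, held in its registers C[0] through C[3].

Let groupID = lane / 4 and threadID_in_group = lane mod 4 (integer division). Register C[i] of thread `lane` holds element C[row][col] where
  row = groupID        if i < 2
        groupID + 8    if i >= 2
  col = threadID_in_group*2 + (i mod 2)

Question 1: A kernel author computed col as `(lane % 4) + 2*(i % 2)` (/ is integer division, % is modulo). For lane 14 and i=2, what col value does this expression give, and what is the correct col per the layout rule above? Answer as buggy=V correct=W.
`(lane % 4) + 2*(i % 2)`[14,2]=>2
lane 14=>14/4=3, 14 mod 4=2
i=2  r:3+8=>11  c:2·2+0=>4
col: 2 vs 4

buggy=2 correct=4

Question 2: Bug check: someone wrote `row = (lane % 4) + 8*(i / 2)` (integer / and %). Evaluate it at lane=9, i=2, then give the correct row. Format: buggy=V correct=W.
buggy=9 correct=10

`(lane % 4) + 8*(i / 2)`[9,2]→9
lane 9→9/4=2, 9 mod 4=1
i=2  r:2+8→10  c:2·1+0→2
row: 9 vs 10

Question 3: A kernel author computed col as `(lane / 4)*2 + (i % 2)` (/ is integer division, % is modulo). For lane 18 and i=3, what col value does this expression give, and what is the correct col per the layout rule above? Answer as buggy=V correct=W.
`(lane / 4)*2 + (i % 2)`[18,3]→9
18: G=4,T=2
[3] (4+8,2*2+1) = (12,5)
col: 9 vs 5

buggy=9 correct=5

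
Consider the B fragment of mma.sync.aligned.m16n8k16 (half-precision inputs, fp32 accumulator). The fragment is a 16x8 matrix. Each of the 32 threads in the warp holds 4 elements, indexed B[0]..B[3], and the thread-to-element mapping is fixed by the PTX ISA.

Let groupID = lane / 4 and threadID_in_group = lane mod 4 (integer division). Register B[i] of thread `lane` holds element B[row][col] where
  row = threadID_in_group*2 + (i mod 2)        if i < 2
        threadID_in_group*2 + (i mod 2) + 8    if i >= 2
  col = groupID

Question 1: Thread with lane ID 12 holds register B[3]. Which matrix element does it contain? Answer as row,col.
9,3

L=12->g=12>>2=3, t=12&3=0
[3]->row 0·2+1+8=9  col g=3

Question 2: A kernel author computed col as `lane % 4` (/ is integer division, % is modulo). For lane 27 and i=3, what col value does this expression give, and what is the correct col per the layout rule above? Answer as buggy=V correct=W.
buggy=3 correct=6

`lane % 4`[27,3]⇒3
27: gr=6,th=3
[3] (3*2+1+8,6) = (15,6)
col: 3 vs 6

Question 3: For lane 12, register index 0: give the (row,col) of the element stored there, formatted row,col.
12: grp=3,tig=0
[0] (0*2+0+0,3) = (0,3)

0,3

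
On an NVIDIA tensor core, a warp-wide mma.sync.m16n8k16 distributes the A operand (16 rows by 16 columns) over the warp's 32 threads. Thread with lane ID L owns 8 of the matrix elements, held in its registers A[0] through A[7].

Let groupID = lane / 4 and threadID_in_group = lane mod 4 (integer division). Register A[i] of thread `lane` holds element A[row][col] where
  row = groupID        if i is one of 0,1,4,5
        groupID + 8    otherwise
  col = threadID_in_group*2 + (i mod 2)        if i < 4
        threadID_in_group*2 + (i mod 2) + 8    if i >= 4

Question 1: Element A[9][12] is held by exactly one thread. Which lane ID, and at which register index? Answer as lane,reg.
6,6

r=9→G=1,rhi=1  c=12→chi=1,T=2,p=0
L=1*4+2=6  i=1*4+1*2+0=6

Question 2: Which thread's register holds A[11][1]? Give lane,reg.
r=11->g=3,rb=1  c=1->cb=0,t=0,b0=1
L=3*4+0=12  i=0*4+1*2+1=3

12,3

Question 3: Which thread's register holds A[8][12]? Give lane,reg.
r=8→G=0,rhi=1  c=12→chi=1,T=2,p=0
L=0*4+2=2  i=1*4+1*2+0=6

2,6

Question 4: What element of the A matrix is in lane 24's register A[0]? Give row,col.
lane 24->24/4=6, 24 mod 4=0
i=0  r:6+0->6  c:2·0+0+0->0

6,0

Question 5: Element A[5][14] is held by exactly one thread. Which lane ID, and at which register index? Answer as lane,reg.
r=5→G=5,rhi=0  c=14→chi=1,T=3,p=0
L=5*4+3=23  i=1*4+0*2+0=4

23,4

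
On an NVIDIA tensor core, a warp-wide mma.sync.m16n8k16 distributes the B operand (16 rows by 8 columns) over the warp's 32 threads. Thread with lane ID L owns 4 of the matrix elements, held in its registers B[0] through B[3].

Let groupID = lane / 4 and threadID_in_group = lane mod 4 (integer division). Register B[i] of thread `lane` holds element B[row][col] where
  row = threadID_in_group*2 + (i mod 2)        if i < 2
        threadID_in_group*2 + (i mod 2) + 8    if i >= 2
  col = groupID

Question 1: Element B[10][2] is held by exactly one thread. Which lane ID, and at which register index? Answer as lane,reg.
9,2

c=2->g=2  r=10->rb=1,t=1,b0=0
L=2*4+1=9  i=1*2+0=2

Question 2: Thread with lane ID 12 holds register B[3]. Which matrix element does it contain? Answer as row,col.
9,3

lane 12->12/4=3, 12 mod 4=0
i=3  r:2·0+1+8->9  c:3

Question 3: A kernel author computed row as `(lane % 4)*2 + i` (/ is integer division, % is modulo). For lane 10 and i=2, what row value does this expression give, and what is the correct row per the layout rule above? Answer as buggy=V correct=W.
buggy=6 correct=12

`(lane % 4)*2 + i`[10,2]⇒6
lane 10⇒10/4=2, 10 mod 4=2
i=2  r:2·2+0+8⇒12  c:2
row: 6 vs 12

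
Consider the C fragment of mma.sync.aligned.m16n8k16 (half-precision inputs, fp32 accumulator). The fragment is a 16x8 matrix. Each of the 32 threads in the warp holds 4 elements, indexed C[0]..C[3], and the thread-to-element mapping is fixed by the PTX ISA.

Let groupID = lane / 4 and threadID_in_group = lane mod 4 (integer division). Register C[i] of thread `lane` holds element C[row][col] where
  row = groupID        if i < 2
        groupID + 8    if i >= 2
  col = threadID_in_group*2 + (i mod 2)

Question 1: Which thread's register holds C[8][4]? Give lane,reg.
2,2

r=8⇒gr=0,Rb=1  c=4⇒th=2,odd=0
L=0*4+2=2  i=1*2+0=2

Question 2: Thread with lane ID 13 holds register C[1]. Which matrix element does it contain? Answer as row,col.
13: G=3,T=1
[1] (3+0,1*2+1) = (3,3)

3,3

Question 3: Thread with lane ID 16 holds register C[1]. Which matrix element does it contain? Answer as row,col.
4,1

L=16=>grp=16>>2=4, tig=16&3=0
[1]=>row 4+0=4  col 0·2+1=1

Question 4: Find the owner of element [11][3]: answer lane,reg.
13,3

r:11=>grp=3,rB=1  c:3=>tig=1,lo=1
L=3*4+1=13  i=1*2+1=3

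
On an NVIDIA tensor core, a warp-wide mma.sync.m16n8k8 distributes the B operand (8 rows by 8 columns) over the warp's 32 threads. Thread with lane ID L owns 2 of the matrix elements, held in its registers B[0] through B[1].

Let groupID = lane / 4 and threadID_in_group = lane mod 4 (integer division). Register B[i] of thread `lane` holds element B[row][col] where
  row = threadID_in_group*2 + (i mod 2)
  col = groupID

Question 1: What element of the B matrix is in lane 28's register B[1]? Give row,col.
lane 28: G=7 (28/4), T=0 (28%4)
i=1: r=0*2+1=1, c=G=7

1,7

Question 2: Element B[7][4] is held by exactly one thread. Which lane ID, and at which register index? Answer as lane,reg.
19,1

c: 4->gid=4  r: 7->tid=3,i&1=1
L=4*4+3=19  i=1=1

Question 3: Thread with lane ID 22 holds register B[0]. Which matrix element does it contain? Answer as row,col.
L=22->gid=22>>2=5, tid=22&3=2
[0]->row 2·2+0=4  col gid=5

4,5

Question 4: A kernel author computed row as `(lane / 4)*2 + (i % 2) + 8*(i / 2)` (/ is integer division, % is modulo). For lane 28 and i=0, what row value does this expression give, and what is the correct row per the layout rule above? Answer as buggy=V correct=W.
buggy=14 correct=0

`(lane / 4)*2 + (i % 2) + 8*(i / 2)`[28,0]→14
L=28→G=28>>2=7, T=28&3=0
[0]→row 0·2+0=0  col G=7
row: 14 vs 0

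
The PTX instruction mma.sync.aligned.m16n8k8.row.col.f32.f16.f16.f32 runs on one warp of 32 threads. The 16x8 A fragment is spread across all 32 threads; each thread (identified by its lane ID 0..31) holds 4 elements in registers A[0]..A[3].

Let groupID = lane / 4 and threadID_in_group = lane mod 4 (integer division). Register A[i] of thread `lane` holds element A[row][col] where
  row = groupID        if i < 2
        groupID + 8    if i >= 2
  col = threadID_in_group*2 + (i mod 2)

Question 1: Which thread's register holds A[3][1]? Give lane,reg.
r=3⇒gr=3,Rb=0  c=1⇒th=0,odd=1
L=3*4+0=12  i=0*2+1=1

12,1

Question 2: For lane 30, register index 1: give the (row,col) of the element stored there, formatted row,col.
30: G=7,T=2
[1] (7+0,2*2+1) = (7,5)

7,5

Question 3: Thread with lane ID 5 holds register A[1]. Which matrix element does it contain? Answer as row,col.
lane 5=>5/4=1, 5 mod 4=1
i=1  r:1+0=>1  c:2·1+1=>3

1,3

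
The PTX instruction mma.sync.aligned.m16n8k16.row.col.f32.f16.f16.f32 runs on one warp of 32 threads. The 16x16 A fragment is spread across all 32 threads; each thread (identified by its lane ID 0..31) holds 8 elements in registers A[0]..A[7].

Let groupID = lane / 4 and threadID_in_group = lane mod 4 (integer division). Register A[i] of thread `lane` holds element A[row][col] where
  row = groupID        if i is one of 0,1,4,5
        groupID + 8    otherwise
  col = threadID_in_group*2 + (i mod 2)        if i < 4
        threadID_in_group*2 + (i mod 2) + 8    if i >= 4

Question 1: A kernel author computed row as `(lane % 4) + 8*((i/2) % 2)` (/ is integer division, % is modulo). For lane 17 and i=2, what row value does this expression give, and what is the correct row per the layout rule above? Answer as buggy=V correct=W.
buggy=9 correct=12

`(lane % 4) + 8*((i/2) % 2)`[17,2]->9
17: gid=4,tid=1
[2] (4+8,1*2+0+0) = (12,2)
row: 9 vs 12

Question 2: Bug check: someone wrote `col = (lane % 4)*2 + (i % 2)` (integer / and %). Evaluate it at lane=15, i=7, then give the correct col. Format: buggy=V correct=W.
`(lane % 4)*2 + (i % 2)`[15,7]->7
lane 15: g=3 (15/4), t=3 (15%4)
i=7: r=3+8=11, c=3*2+1+8=15
col: 7 vs 15

buggy=7 correct=15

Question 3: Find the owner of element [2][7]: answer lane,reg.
11,1

r=2→G=2,rhi=0  c=7→chi=0,T=3,p=1
L=2*4+3=11  i=0*4+0*2+1=1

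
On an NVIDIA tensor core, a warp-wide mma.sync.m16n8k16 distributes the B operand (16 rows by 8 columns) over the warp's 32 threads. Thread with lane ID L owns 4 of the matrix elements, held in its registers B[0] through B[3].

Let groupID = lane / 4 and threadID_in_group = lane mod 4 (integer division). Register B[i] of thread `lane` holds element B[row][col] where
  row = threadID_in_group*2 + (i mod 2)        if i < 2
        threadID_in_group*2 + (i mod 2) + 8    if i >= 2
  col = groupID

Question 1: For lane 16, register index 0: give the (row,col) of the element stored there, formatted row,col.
0,4

L=16=>grp=16>>2=4, tig=16&3=0
[0]=>row 0·2+0+0=0  col grp=4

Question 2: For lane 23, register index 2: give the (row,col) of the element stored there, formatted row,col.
lane 23->23/4=5, 23 mod 4=3
i=2  r:2·3+0+8->14  c:5

14,5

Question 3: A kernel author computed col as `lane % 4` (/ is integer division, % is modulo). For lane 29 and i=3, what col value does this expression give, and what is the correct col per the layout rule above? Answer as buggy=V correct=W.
`lane % 4`[29,3]->1
lane 29: gid=7 (29/4), tid=1 (29%4)
i=3: r=1*2+1+8=11, c=gid=7
col: 1 vs 7

buggy=1 correct=7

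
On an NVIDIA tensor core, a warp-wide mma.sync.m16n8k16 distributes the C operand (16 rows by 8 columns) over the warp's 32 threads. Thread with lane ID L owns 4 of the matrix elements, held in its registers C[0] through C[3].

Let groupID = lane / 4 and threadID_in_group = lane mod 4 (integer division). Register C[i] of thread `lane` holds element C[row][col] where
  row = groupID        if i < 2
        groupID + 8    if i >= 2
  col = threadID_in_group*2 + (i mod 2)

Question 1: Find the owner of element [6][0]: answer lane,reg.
r=6->g=6,rb=0  c=0->t=0,b0=0
L=6*4+0=24  i=0*2+0=0

24,0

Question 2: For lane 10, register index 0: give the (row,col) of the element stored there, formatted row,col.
2,4

10: grp=2,tig=2
[0] (2+0,2*2+0) = (2,4)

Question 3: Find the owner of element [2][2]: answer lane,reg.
r=2⇒gr=2,Rb=0  c=2⇒th=1,odd=0
L=2*4+1=9  i=0*2+0=0

9,0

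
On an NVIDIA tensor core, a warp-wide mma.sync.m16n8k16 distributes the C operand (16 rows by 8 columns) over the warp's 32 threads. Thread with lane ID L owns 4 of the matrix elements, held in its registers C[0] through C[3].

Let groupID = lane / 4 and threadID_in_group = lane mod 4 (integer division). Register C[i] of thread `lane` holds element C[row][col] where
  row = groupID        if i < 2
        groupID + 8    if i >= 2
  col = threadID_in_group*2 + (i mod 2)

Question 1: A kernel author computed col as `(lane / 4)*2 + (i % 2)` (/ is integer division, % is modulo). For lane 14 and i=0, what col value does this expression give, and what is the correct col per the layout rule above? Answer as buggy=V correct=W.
buggy=6 correct=4

`(lane / 4)*2 + (i % 2)`[14,0]=>6
lane 14: grp=3 (14/4), tig=2 (14%4)
i=0: r=3+0=3, c=2*2+0=4
col: 6 vs 4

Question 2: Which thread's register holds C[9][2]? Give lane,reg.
5,2

r=9⇒gr=1,Rb=1  c=2⇒th=1,odd=0
L=1*4+1=5  i=1*2+0=2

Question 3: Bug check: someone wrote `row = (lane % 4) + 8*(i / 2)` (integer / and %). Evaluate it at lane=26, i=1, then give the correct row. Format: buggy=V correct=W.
`(lane % 4) + 8*(i / 2)`[26,1]=>2
lane 26=>26/4=6, 26 mod 4=2
i=1  r:6+0=>6  c:2·2+1=>5
row: 2 vs 6

buggy=2 correct=6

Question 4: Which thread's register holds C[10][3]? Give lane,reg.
9,3

r=10⇒gr=2,Rb=1  c=3⇒th=1,odd=1
L=2*4+1=9  i=1*2+1=3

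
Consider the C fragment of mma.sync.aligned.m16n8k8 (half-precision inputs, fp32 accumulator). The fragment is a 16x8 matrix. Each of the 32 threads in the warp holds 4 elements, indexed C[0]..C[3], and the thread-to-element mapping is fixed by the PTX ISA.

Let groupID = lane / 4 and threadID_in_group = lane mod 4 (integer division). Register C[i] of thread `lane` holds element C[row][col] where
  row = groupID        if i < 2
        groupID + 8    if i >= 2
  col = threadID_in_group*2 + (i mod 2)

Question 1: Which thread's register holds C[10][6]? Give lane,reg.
11,2

r=10⇒gr=2,Rb=1  c=6⇒th=3,odd=0
L=2*4+3=11  i=1*2+0=2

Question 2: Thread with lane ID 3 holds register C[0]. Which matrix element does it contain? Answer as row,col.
3: gid=0,tid=3
[0] (0+0,3*2+0) = (0,6)

0,6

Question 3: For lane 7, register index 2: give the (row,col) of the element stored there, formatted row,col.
9,6

L=7→G=7>>2=1, T=7&3=3
[2]→row 1+8=9  col 3·2+0=6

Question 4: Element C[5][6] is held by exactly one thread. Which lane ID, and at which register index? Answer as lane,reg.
23,0

r: 5->gid=5,r8=0  c: 6->tid=3,i&1=0
L=5*4+3=23  i=0*2+0=0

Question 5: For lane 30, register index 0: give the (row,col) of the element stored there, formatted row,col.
7,4

30: G=7,T=2
[0] (7+0,2*2+0) = (7,4)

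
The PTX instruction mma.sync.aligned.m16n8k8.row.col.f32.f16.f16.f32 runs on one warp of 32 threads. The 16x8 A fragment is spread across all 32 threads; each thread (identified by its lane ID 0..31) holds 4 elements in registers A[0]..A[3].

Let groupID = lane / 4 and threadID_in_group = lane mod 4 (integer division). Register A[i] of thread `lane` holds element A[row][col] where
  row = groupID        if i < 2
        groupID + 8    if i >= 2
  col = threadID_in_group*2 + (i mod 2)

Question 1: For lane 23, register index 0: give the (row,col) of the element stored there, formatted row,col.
23: gr=5,th=3
[0] (5+0,3*2+0) = (5,6)

5,6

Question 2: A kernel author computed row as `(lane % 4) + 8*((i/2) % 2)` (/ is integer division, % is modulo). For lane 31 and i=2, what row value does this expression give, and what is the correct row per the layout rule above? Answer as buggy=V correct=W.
buggy=11 correct=15

`(lane % 4) + 8*((i/2) % 2)`[31,2]⇒11
lane 31: gr=7 (31/4), th=3 (31%4)
i=2: r=7+8=15, c=3*2+0=6
row: 11 vs 15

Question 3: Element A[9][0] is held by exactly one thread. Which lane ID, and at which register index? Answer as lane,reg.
r=9->g=1,rb=1  c=0->t=0,b0=0
L=1*4+0=4  i=1*2+0=2

4,2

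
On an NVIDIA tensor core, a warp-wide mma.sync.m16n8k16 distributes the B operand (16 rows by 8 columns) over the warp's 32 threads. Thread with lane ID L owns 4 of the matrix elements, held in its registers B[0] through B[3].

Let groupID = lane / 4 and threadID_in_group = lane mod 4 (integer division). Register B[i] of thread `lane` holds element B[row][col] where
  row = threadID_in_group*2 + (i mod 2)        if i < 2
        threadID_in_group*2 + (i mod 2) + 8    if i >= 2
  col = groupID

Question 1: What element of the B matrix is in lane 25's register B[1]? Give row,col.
25: g=6,t=1
[1] (1*2+1+0,6) = (3,6)

3,6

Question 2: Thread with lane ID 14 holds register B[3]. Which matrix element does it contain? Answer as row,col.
lane 14: g=3 (14/4), t=2 (14%4)
i=3: r=2*2+1+8=13, c=g=3

13,3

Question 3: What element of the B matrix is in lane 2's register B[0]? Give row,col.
4,0

lane 2=>2/4=0, 2 mod 4=2
i=0  r:2·2+0+0=>4  c:0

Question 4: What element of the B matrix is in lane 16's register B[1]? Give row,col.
16: gid=4,tid=0
[1] (0*2+1+0,4) = (1,4)

1,4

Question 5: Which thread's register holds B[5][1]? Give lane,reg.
6,1

c:1=>grp=1  r:5=>rB=0,tig=2,lo=1
L=1*4+2=6  i=0*2+1=1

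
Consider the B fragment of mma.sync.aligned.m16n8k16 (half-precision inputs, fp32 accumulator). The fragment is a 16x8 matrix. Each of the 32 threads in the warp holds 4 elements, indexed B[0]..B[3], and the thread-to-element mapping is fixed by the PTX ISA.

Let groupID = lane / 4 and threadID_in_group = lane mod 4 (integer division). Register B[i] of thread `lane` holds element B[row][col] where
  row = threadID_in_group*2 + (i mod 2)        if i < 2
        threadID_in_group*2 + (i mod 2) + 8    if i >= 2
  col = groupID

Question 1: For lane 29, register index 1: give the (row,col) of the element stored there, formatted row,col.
3,7

lane 29: g=7 (29/4), t=1 (29%4)
i=1: r=1*2+1+0=3, c=g=7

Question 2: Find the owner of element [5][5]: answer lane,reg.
c:5=>grp=5  r:5=>rB=0,tig=2,lo=1
L=5*4+2=22  i=0*2+1=1

22,1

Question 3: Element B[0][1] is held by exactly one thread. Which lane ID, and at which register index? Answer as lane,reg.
4,0

c=1⇒gr=1  r=0⇒Rb=0,th=0,odd=0
L=1*4+0=4  i=0*2+0=0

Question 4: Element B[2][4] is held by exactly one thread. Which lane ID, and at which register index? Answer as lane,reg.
c=4->g=4  r=2->rb=0,t=1,b0=0
L=4*4+1=17  i=0*2+0=0

17,0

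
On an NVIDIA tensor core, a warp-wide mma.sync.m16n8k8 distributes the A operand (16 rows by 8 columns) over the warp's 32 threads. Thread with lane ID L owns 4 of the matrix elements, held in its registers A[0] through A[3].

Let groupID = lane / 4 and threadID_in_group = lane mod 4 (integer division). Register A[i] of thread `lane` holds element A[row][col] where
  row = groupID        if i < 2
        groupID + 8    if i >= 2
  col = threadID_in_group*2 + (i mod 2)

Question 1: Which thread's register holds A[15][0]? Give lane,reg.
r=15⇒gr=7,Rb=1  c=0⇒th=0,odd=0
L=7*4+0=28  i=1*2+0=2

28,2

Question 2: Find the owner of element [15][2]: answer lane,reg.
r=15→G=7,rhi=1  c=2→T=1,p=0
L=7*4+1=29  i=1*2+0=2

29,2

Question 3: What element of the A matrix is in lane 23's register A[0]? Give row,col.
lane 23->23/4=5, 23 mod 4=3
i=0  r:5+0->5  c:2·3+0->6

5,6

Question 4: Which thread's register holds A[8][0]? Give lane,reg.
r: 8->gid=0,r8=1  c: 0->tid=0,i&1=0
L=0*4+0=0  i=1*2+0=2

0,2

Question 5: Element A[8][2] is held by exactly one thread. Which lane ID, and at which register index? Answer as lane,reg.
1,2

r:8=>grp=0,rB=1  c:2=>tig=1,lo=0
L=0*4+1=1  i=1*2+0=2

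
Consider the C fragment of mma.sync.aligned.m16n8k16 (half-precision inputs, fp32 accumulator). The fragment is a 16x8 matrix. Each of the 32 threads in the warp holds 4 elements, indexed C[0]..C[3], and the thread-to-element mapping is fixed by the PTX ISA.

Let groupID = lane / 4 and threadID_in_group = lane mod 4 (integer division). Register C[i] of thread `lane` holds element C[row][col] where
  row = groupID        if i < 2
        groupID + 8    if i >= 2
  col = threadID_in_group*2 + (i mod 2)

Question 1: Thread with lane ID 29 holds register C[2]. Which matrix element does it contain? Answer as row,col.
15,2

L=29->gid=29>>2=7, tid=29&3=1
[2]->row 7+8=15  col 1·2+0=2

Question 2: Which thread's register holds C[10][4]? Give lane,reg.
r: 10->gid=2,r8=1  c: 4->tid=2,i&1=0
L=2*4+2=10  i=1*2+0=2

10,2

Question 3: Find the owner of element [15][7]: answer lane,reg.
31,3

r=15→G=7,rhi=1  c=7→T=3,p=1
L=7*4+3=31  i=1*2+1=3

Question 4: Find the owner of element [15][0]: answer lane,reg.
28,2

r: 15->gid=7,r8=1  c: 0->tid=0,i&1=0
L=7*4+0=28  i=1*2+0=2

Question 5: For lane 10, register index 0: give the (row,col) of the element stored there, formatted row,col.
2,4

lane 10->10/4=2, 10 mod 4=2
i=0  r:2+0->2  c:2·2+0->4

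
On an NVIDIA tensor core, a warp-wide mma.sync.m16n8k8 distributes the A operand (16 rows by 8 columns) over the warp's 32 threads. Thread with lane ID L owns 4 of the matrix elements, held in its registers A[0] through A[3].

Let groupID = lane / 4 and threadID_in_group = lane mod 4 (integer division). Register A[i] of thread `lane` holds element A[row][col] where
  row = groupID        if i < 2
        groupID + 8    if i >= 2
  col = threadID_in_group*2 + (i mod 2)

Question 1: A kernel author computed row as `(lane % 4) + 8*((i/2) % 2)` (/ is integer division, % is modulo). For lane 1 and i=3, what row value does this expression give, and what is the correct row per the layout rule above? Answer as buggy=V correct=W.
`(lane % 4) + 8*((i/2) % 2)`[1,3]->9
lane 1->1/4=0, 1 mod 4=1
i=3  r:0+8->8  c:2·1+1->3
row: 9 vs 8

buggy=9 correct=8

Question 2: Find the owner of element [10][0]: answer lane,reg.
r=10→G=2,rhi=1  c=0→T=0,p=0
L=2*4+0=8  i=1*2+0=2

8,2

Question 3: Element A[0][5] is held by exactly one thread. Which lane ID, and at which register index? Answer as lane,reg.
r:0=>grp=0,rB=0  c:5=>tig=2,lo=1
L=0*4+2=2  i=0*2+1=1

2,1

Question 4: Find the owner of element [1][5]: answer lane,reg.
6,1

r=1→G=1,rhi=0  c=5→T=2,p=1
L=1*4+2=6  i=0*2+1=1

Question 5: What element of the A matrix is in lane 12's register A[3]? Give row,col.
12: gid=3,tid=0
[3] (3+8,0*2+1) = (11,1)

11,1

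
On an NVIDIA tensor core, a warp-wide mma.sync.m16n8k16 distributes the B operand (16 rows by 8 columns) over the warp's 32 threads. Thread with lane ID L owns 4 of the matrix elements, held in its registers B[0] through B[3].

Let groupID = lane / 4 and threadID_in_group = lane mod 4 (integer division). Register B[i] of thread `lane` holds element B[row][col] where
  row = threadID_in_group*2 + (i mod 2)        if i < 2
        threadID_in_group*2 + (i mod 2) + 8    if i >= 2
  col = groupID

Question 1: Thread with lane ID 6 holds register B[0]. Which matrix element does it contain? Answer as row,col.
4,1

L=6->g=6>>2=1, t=6&3=2
[0]->row 2·2+0+0=4  col g=1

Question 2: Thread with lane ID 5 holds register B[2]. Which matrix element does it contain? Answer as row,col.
10,1

lane 5⇒5/4=1, 5 mod 4=1
i=2  r:2·1+0+8⇒10  c:1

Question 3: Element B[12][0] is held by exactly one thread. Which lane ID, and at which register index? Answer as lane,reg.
2,2

c=0→G=0  r=12→rhi=1,T=2,p=0
L=0*4+2=2  i=1*2+0=2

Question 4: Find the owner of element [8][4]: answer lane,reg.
c=4->g=4  r=8->rb=1,t=0,b0=0
L=4*4+0=16  i=1*2+0=2

16,2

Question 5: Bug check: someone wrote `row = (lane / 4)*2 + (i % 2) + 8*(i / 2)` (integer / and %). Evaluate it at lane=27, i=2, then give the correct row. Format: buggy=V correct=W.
buggy=20 correct=14

`(lane / 4)*2 + (i % 2) + 8*(i / 2)`[27,2]→20
lane 27: G=6 (27/4), T=3 (27%4)
i=2: r=3*2+0+8=14, c=G=6
row: 20 vs 14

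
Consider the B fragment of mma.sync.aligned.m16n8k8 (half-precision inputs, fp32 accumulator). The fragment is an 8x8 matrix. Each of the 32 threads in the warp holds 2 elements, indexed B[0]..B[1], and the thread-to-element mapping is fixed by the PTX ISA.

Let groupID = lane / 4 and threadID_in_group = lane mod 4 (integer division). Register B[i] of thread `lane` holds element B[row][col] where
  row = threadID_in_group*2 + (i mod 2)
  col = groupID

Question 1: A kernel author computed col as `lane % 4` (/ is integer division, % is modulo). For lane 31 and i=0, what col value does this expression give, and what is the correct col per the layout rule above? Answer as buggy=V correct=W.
`lane % 4`[31,0]=>3
lane 31=>31/4=7, 31 mod 4=3
i=0  r:2·3+0=>6  c:7
col: 3 vs 7

buggy=3 correct=7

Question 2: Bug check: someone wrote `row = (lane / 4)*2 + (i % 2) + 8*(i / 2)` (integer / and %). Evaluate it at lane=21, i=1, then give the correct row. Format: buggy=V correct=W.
`(lane / 4)*2 + (i % 2) + 8*(i / 2)`[21,1]->11
21: gid=5,tid=1
[1] (1*2+1,5) = (3,5)
row: 11 vs 3

buggy=11 correct=3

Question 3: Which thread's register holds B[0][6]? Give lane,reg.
c:6=>grp=6  r:0=>tig=0,lo=0
L=6*4+0=24  i=0=0

24,0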